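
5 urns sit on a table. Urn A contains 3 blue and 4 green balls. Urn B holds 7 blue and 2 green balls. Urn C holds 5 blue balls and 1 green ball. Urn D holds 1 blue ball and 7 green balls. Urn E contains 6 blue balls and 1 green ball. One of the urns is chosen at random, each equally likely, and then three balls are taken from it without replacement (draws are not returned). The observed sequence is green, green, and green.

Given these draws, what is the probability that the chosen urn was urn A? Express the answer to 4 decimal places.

The likelihood of the observed sequence under each hypothesis: P(data | urn A) = (4/7)(3/6)(2/5) = 0.11429; P(data | urn B) = (2/9)(1/8)(0/7) = 0; P(data | urn C) = (1/6)(0/5) = 0; P(data | urn D) = (7/8)(6/7)(5/6) = 0.625; P(data | urn E) = (1/7)(0/6) = 0.
Multiplying each by its prior: 1/5 · 0.11429 = 0.022857, 1/5 · 0 = 0, 1/5 · 0 = 0, 1/5 · 0.625 = 0.125, 1/5 · 0 = 0; with total 0.14786.
Hence P(urn A | data) = (0.022857) / (0.14786) = 0.15459.

0.1546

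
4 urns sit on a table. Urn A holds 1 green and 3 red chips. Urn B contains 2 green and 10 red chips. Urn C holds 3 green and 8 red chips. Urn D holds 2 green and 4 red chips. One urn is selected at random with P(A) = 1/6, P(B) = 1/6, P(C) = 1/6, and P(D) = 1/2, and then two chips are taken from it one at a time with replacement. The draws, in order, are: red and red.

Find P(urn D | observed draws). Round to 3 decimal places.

0.427

For each hypothesis, P(data | H) works out to: P(data | urn A) = (3/4)(3/4) = 0.5625; P(data | urn B) = (10/12)(10/12) = 0.69444; P(data | urn C) = (8/11)(8/11) = 0.52893; P(data | urn D) = (4/6)(4/6) = 0.44444.
Weighting by the prior gives 1/6 · 0.5625 = 0.09375, 1/6 · 0.69444 = 0.11574, 1/6 · 0.52893 = 0.088154, 1/2 · 0.44444 = 0.22222; these sum to 0.51987.
Hence P(urn D | data) = (0.22222) / (0.51987) = 0.42746.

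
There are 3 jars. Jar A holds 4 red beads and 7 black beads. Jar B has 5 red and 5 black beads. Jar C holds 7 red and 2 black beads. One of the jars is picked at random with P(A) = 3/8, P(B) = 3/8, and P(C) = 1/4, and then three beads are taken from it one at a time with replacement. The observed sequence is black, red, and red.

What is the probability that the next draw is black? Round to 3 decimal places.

The likelihood of the observed sequence under each hypothesis: P(data | jar A) = (7/11)(4/11)(4/11) = 0.084147; P(data | jar B) = (5/10)(5/10)(5/10) = 0.125; P(data | jar C) = (2/9)(7/9)(7/9) = 0.13443.
Multiplying each by its prior: 3/8 · 0.084147 = 0.031555, 3/8 · 0.125 = 0.046875, 1/4 · 0.13443 = 0.033608; with total 0.11204.
Normalising, the posterior is P(jar A | data) = 0.28165, P(jar B | data) = 0.41839, P(jar C | data) = 0.29997.
The predictive probability is P(black next | data) = (7/11)(0.28165) + (1/2)(0.41839) + (2/9)(0.29997) = 0.45508.

0.455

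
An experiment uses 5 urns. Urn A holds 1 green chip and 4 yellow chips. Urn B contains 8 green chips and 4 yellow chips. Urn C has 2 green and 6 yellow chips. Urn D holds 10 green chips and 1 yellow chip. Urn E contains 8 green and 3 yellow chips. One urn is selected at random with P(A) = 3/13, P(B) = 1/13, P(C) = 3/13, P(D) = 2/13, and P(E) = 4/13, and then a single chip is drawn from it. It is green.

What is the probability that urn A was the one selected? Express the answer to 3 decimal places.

For each hypothesis, P(data | H) works out to: P(data | urn A) = (1/5) = 0.2; P(data | urn B) = (8/12) = 0.66667; P(data | urn C) = (2/8) = 0.25; P(data | urn D) = (10/11) = 0.90909; P(data | urn E) = (8/11) = 0.72727.
The prior-weighted likelihoods are 3/13 · 0.2 = 0.046154, 1/13 · 0.66667 = 0.051282, 3/13 · 0.25 = 0.057692, 2/13 · 0.90909 = 0.13986, 4/13 · 0.72727 = 0.22378; these sum to 0.51876.
So P(urn A | data) = (0.046154) / (0.51876) = 0.088969.

0.089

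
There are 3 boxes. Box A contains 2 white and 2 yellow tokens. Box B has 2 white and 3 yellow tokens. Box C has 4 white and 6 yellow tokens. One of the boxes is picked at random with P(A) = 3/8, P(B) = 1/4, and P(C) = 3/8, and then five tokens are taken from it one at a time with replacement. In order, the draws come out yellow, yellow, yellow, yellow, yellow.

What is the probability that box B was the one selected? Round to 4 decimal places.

The likelihood of the observed sequence under each hypothesis: P(data | box A) = (2/4)(2/4)(2/4)(2/4)(2/4) = 0.03125; P(data | box B) = (3/5)(3/5)(3/5)(3/5)(3/5) = 0.07776; P(data | box C) = (6/10)(6/10)(6/10)(6/10)(6/10) = 0.07776.
The prior-weighted likelihoods are 3/8 · 0.03125 = 0.011719, 1/4 · 0.07776 = 0.01944, 3/8 · 0.07776 = 0.02916; these sum to 0.060319.
So P(box B | data) = (0.01944) / (0.060319) = 0.32229.

0.3223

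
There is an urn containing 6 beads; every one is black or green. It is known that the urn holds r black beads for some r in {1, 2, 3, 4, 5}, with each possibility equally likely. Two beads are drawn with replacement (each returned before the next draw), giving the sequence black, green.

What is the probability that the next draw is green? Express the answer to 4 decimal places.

0.5000

Compute the likelihood of the observed sequence for each case: P(data | r = 1) = (1/6)(5/6) = 5/36; P(data | r = 2) = (2/6)(4/6) = 2/9; P(data | r = 3) = (3/6)(3/6) = 1/4; P(data | r = 4) = (4/6)(2/6) = 2/9; P(data | r = 5) = (5/6)(1/6) = 5/36.
The prior-weighted likelihoods are 1/5 · 5/36 = 1/36, 1/5 · 2/9 = 2/45, 1/5 · 1/4 = 1/20, 1/5 · 2/9 = 2/45, 1/5 · 5/36 = 1/36; these sum to 7/36.
The posterior is then P(r = 1 | data) = 1/7, P(r = 2 | data) = 8/35, P(r = 3 | data) = 9/35, P(r = 4 | data) = 8/35, P(r = 5 | data) = 1/7.
The predictive probability is P(green next | data) = (5/6)(1/7) + (2/3)(8/35) + (1/2)(9/35) + (1/3)(8/35) + (1/6)(1/7) = 1/2.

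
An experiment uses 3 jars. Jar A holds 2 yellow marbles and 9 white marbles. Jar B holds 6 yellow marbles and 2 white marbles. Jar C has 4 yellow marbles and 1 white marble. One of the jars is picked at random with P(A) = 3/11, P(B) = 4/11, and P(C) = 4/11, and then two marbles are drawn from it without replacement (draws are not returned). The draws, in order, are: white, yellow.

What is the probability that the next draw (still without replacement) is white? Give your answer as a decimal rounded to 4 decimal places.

Under each hypothesis, the probability of the observed sequence is: P(data | jar A) = (9/11)(2/10) = 0.16364; P(data | jar B) = (2/8)(6/7) = 0.21429; P(data | jar C) = (1/5)(4/4) = 0.2.
Multiplying each by its prior: 3/11 · 0.16364 = 0.044628, 4/11 · 0.21429 = 0.077922, 4/11 · 0.2 = 0.072727; summing to 0.19528.
The posterior is then P(jar A | data) = 0.22854, P(jar B | data) = 0.39903, P(jar C | data) = 0.37243.
So P(white next | data) = Σ P(white next | H) P(H | data) = (8/9)(0.22854) + (1/6)(0.39903) + (0)(0.37243) = 0.26965.

0.2696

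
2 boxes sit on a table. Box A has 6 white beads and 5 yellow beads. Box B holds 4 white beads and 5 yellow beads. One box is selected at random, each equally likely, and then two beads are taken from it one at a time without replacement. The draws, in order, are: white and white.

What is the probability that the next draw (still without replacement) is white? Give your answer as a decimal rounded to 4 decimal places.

Compute the likelihood of the observed sequence for each case: P(data | box A) = (6/11)(5/10) = 3/11; P(data | box B) = (4/9)(3/8) = 1/6.
Weighting by the prior gives 1/2 · 3/11 = 3/22, 1/2 · 1/6 = 1/12; summing to 29/132.
The posterior is then P(box A | data) = 18/29, P(box B | data) = 11/29.
So P(white next | data) = Σ P(white next | H) P(H | data) = (4/9)(18/29) + (2/7)(11/29) = 78/203.

0.3842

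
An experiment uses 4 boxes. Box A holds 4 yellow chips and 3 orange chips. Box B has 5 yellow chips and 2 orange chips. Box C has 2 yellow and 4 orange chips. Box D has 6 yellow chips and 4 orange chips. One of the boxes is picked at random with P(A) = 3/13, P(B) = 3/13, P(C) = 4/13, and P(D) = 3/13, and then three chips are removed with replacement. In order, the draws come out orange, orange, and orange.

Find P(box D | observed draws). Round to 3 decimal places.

Compute the likelihood of the observed sequence for each case: P(data | box A) = (3/7)(3/7)(3/7) = 0.078717; P(data | box B) = (2/7)(2/7)(2/7) = 0.023324; P(data | box C) = (4/6)(4/6)(4/6) = 0.2963; P(data | box D) = (4/10)(4/10)(4/10) = 0.064.
The prior-weighted likelihoods are 3/13 · 0.078717 = 0.018166, 3/13 · 0.023324 = 0.0053824, 4/13 · 0.2963 = 0.091168, 3/13 · 0.064 = 0.014769; summing to 0.12949.
Hence P(box D | data) = (0.014769) / (0.12949) = 0.11406.

0.114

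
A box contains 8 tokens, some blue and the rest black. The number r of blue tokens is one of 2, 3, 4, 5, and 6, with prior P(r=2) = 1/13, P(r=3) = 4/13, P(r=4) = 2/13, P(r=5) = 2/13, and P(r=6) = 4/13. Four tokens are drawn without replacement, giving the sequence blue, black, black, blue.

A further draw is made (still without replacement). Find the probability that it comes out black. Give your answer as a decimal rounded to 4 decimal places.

For each hypothesis, P(data | H) works out to: P(data | r = 2) = (2/8)(6/7)(5/6)(1/5) = 0.035714; P(data | r = 3) = (3/8)(5/7)(4/6)(2/5) = 0.071429; P(data | r = 4) = (4/8)(4/7)(3/6)(3/5) = 0.085714; P(data | r = 5) = (5/8)(3/7)(2/6)(4/5) = 0.071429; P(data | r = 6) = (6/8)(2/7)(1/6)(5/5) = 0.035714.
The prior-weighted likelihoods are 1/13 · 0.035714 = 0.0027473, 4/13 · 0.071429 = 0.021978, 2/13 · 0.085714 = 0.013187, 2/13 · 0.071429 = 0.010989, 4/13 · 0.035714 = 0.010989; summing to 0.05989.
The posterior is then P(r = 2 | data) = 0.045872, P(r = 3 | data) = 0.36697, P(r = 4 | data) = 0.22018, P(r = 5 | data) = 0.18349, P(r = 6 | data) = 0.18349.
Averaging over the posterior, P(black next | data) = (1)(0.045872) + (3/4)(0.36697) + (1/2)(0.22018) + (1/4)(0.18349) + (0)(0.18349) = 0.47706.

0.4771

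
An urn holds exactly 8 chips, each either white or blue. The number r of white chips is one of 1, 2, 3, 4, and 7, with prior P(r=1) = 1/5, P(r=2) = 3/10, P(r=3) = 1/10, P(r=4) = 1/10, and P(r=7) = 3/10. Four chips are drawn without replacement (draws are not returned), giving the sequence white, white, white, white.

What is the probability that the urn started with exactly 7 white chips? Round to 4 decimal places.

0.9906

The likelihood of the observed sequence under each hypothesis: P(data | r = 1) = (1/8)(0/7) = 0; P(data | r = 2) = (2/8)(1/7)(0/6) = 0; P(data | r = 3) = (3/8)(2/7)(1/6)(0/5) = 0; P(data | r = 4) = (4/8)(3/7)(2/6)(1/5) = 1/70; P(data | r = 7) = (7/8)(6/7)(5/6)(4/5) = 1/2.
Multiplying each by its prior: 1/5 · 0 = 0, 3/10 · 0 = 0, 1/10 · 0 = 0, 1/10 · 1/70 = 1/700, 3/10 · 1/2 = 3/20; these sum to 53/350.
So P(r = 7 | data) = (3/20) / (53/350) = 105/106.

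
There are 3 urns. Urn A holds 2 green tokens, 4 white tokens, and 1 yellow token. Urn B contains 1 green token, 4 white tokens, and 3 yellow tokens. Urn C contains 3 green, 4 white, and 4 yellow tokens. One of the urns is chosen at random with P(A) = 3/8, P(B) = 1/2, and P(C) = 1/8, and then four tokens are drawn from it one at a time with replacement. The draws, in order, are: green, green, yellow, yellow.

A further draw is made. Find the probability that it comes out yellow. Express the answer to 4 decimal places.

The likelihood of the observed sequence under each hypothesis: P(data | urn A) = (2/7)(2/7)(1/7)(1/7) = 0.001666; P(data | urn B) = (1/8)(1/8)(3/8)(3/8) = 0.0021973; P(data | urn C) = (3/11)(3/11)(4/11)(4/11) = 0.0098354.
Multiplying each by its prior: 3/8 · 0.001666 = 0.00062474, 1/2 · 0.0021973 = 0.0010986, 1/8 · 0.0098354 = 0.0012294; with total 0.0029528.
Normalising, the posterior is P(urn A | data) = 0.21158, P(urn B | data) = 0.37207, P(urn C | data) = 0.41636.
Averaging over the posterior, P(yellow next | data) = (1/7)(0.21158) + (3/8)(0.37207) + (4/11)(0.41636) = 0.32115.

0.3212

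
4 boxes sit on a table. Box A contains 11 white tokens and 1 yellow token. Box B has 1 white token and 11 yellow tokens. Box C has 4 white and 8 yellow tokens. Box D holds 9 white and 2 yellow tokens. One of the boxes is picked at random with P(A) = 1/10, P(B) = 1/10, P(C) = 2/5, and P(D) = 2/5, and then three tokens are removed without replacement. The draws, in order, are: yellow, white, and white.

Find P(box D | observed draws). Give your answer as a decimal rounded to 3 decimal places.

0.609

Under each hypothesis, the probability of the observed sequence is: P(data | box A) = (1/12)(11/11)(10/10) = 0.083333; P(data | box B) = (11/12)(1/11)(0/10) = 0; P(data | box C) = (8/12)(4/11)(3/10) = 0.072727; P(data | box D) = (2/11)(9/10)(8/9) = 0.14545.
Weighting by the prior gives 1/10 · 0.083333 = 0.0083333, 1/10 · 0 = 0, 2/5 · 0.072727 = 0.029091, 2/5 · 0.14545 = 0.058182; these sum to 0.095606.
Therefore the posterior P(box D | data) = (0.058182) / (0.095606) = 0.60856.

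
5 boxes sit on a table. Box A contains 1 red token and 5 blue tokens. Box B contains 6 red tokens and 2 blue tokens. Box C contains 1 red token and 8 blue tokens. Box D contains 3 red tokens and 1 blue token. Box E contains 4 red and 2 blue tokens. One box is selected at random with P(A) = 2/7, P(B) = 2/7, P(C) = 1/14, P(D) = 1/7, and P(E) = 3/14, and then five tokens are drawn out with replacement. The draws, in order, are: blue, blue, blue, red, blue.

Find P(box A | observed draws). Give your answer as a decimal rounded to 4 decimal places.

0.7423

Under each hypothesis, the probability of the observed sequence is: P(data | box A) = (5/6)(5/6)(5/6)(1/6)(5/6) = 0.080376; P(data | box B) = (2/8)(2/8)(2/8)(6/8)(2/8) = 0.0029297; P(data | box C) = (8/9)(8/9)(8/9)(1/9)(8/9) = 0.069366; P(data | box D) = (1/4)(1/4)(1/4)(3/4)(1/4) = 0.0029297; P(data | box E) = (2/6)(2/6)(2/6)(4/6)(2/6) = 0.0082305.
Multiplying each by its prior: 2/7 · 0.080376 = 0.022964, 2/7 · 0.0029297 = 0.00083705, 1/14 · 0.069366 = 0.0049547, 1/7 · 0.0029297 = 0.00041853, 3/14 · 0.0082305 = 0.0017637; with total 0.030938.
Hence P(box A | data) = (0.022964) / (0.030938) = 0.74226.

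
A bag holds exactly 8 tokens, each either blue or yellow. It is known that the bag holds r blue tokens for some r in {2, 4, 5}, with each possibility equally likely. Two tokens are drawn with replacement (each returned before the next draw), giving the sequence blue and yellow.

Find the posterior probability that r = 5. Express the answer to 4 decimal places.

For each hypothesis, P(data | H) works out to: P(data | r = 2) = (2/8)(6/8) = 3/16; P(data | r = 4) = (4/8)(4/8) = 1/4; P(data | r = 5) = (5/8)(3/8) = 15/64.
Weighting by the prior gives 1/3 · 3/16 = 1/16, 1/3 · 1/4 = 1/12, 1/3 · 15/64 = 5/64; with total 43/192.
Therefore the posterior P(r = 5 | data) = (5/64) / (43/192) = 15/43.

0.3488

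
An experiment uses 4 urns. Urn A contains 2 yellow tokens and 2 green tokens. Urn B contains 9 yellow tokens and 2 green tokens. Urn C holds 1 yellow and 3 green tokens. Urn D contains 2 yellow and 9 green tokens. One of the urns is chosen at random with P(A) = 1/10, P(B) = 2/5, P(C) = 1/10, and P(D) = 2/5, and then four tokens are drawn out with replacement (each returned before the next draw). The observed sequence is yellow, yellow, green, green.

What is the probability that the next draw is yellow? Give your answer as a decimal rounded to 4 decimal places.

0.4680

For each hypothesis, P(data | H) works out to: P(data | urn A) = (2/4)(2/4)(2/4)(2/4) = 0.0625; P(data | urn B) = (9/11)(9/11)(2/11)(2/11) = 0.02213; P(data | urn C) = (1/4)(1/4)(3/4)(3/4) = 0.035156; P(data | urn D) = (2/11)(2/11)(9/11)(9/11) = 0.02213.
Multiplying each by its prior: 1/10 · 0.0625 = 0.00625, 2/5 · 0.02213 = 0.0088519, 1/10 · 0.035156 = 0.0035156, 2/5 · 0.02213 = 0.0088519; summing to 0.027469.
Normalising, the posterior is P(urn A | data) = 0.22753, P(urn B | data) = 0.32224, P(urn C | data) = 0.12798, P(urn D | data) = 0.32224.
So P(yellow next | data) = Σ P(yellow next | H) P(H | data) = (1/2)(0.22753) + (9/11)(0.32224) + (1/4)(0.12798) + (2/11)(0.32224) = 0.468.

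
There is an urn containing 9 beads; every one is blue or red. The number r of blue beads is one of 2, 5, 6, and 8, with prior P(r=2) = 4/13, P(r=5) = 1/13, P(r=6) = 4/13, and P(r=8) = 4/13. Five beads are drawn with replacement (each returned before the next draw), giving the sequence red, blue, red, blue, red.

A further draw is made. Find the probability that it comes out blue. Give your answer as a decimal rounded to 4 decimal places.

0.4387

Compute the likelihood of the observed sequence for each case: P(data | r = 2) = (7/9)(2/9)(7/9)(2/9)(7/9) = 0.023235; P(data | r = 5) = (4/9)(5/9)(4/9)(5/9)(4/9) = 0.027096; P(data | r = 6) = (3/9)(6/9)(3/9)(6/9)(3/9) = 0.016461; P(data | r = 8) = (1/9)(8/9)(1/9)(8/9)(1/9) = 0.0010838.
The prior-weighted likelihoods are 4/13 · 0.023235 = 0.0071492, 1/13 · 0.027096 = 0.0020843, 4/13 · 0.016461 = 0.0050649, 4/13 · 0.0010838 = 0.00033349; these sum to 0.014632.
The posterior is then P(r = 2 | data) = 0.4886, P(r = 5 | data) = 0.14245, P(r = 6 | data) = 0.34615, P(r = 8 | data) = 0.022792.
So P(blue next | data) = Σ P(blue next | H) P(H | data) = (2/9)(0.4886) + (5/9)(0.14245) + (2/3)(0.34615) + (8/9)(0.022792) = 0.43875.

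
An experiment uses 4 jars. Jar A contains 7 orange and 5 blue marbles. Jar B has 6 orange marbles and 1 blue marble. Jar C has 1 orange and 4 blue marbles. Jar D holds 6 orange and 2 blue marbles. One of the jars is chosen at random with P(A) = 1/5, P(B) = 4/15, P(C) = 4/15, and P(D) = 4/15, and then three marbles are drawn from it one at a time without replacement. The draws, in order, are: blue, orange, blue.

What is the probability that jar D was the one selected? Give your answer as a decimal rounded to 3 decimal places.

0.113

The likelihood of the observed sequence under each hypothesis: P(data | jar A) = (5/12)(7/11)(4/10) = 0.10606; P(data | jar B) = (1/7)(6/6)(0/5) = 0; P(data | jar C) = (4/5)(1/4)(3/3) = 0.2; P(data | jar D) = (2/8)(6/7)(1/6) = 0.035714.
Multiplying each by its prior: 1/5 · 0.10606 = 0.021212, 4/15 · 0 = 0, 4/15 · 0.2 = 0.053333, 4/15 · 0.035714 = 0.0095238; with total 0.084069.
By Bayes' rule, P(jar D | data) = (0.0095238) / (0.084069) = 0.11329.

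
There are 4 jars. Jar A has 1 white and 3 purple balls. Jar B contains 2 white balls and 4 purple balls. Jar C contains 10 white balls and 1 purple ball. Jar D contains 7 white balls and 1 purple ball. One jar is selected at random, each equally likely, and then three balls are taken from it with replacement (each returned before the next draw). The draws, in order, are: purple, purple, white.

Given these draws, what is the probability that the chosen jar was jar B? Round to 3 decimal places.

For each hypothesis, P(data | H) works out to: P(data | jar A) = (3/4)(3/4)(1/4) = 0.14062; P(data | jar B) = (4/6)(4/6)(2/6) = 0.14815; P(data | jar C) = (1/11)(1/11)(10/11) = 0.0075131; P(data | jar D) = (1/8)(1/8)(7/8) = 0.013672.
Multiplying each by its prior: 1/4 · 0.14062 = 0.035156, 1/4 · 0.14815 = 0.037037, 1/4 · 0.0075131 = 0.0018783, 1/4 · 0.013672 = 0.003418; these sum to 0.07749.
Hence P(jar B | data) = (0.037037) / (0.07749) = 0.47796.

0.478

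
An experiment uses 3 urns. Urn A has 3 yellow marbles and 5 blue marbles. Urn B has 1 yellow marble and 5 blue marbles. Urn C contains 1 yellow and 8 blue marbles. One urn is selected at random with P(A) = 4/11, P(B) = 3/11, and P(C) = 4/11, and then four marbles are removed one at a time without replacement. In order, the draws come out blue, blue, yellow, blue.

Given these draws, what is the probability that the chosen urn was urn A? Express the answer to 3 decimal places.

Compute the likelihood of the observed sequence for each case: P(data | urn A) = (5/8)(4/7)(3/6)(3/5) = 0.10714; P(data | urn B) = (5/6)(4/5)(1/4)(3/3) = 0.16667; P(data | urn C) = (8/9)(7/8)(1/7)(6/6) = 0.11111.
Weighting by the prior gives 4/11 · 0.10714 = 0.038961, 3/11 · 0.16667 = 0.045455, 4/11 · 0.11111 = 0.040404; with total 0.12482.
Therefore the posterior P(urn A | data) = (0.038961) / (0.12482) = 0.31214.

0.312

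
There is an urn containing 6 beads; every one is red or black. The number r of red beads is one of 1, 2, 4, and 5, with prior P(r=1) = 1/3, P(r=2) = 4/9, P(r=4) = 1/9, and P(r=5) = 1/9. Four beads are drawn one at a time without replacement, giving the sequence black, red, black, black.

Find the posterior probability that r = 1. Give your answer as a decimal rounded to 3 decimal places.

0.484

Under each hypothesis, the probability of the observed sequence is: P(data | r = 1) = (5/6)(1/5)(4/4)(3/3) = 1/6; P(data | r = 2) = (4/6)(2/5)(3/4)(2/3) = 2/15; P(data | r = 4) = (2/6)(4/5)(1/4)(0/3) = 0; P(data | r = 5) = (1/6)(5/5)(0/4) = 0.
Multiplying each by its prior: 1/3 · 1/6 = 1/18, 4/9 · 2/15 = 8/135, 1/9 · 0 = 0, 1/9 · 0 = 0; with total 31/270.
By Bayes' rule, P(r = 1 | data) = (1/18) / (31/270) = 15/31.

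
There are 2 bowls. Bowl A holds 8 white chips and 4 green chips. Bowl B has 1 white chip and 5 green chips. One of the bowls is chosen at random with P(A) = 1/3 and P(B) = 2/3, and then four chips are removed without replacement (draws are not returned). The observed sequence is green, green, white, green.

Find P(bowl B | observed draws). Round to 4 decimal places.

0.9538

For each hypothesis, P(data | H) works out to: P(data | bowl A) = (4/12)(3/11)(8/10)(2/9) = 0.016162; P(data | bowl B) = (5/6)(4/5)(1/4)(3/3) = 0.16667.
The prior-weighted likelihoods are 1/3 · 0.016162 = 0.0053872, 2/3 · 0.16667 = 0.11111; these sum to 0.1165.
So P(bowl B | data) = (0.11111) / (0.1165) = 0.95376.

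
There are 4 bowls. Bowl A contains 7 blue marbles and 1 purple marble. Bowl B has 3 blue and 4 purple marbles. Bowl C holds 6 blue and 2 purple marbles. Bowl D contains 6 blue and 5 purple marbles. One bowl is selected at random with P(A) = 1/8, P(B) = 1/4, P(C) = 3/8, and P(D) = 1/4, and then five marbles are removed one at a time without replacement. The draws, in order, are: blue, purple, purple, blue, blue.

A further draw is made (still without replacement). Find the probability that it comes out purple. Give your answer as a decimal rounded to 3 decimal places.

0.400

Compute the likelihood of the observed sequence for each case: P(data | bowl A) = (7/8)(1/7)(0/6) = 0; P(data | bowl B) = (3/7)(4/6)(3/5)(2/4)(1/3) = 0.028571; P(data | bowl C) = (6/8)(2/7)(1/6)(5/5)(4/4) = 0.035714; P(data | bowl D) = (6/11)(5/10)(4/9)(5/8)(4/7) = 0.04329.
Weighting by the prior gives 1/8 · 0 = 0, 1/4 · 0.028571 = 0.0071429, 3/8 · 0.035714 = 0.013393, 1/4 · 0.04329 = 0.010823; these sum to 0.031358.
Normalising, the posterior is P(bowl A | data) = 0, P(bowl B | data) = 0.22778, P(bowl C | data) = 0.42709, P(bowl D | data) = 0.34513.
The predictive probability is P(purple next | data) = (1)(0.22778) + (0)(0.42709) + (1/2)(0.34513) = 0.40035.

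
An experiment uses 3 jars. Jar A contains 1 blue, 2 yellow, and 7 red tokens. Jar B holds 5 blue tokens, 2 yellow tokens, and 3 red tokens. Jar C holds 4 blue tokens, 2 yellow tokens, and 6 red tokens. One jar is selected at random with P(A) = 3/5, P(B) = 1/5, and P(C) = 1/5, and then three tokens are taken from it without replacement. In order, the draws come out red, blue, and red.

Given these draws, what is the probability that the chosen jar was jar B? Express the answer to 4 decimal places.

0.1355

Compute the likelihood of the observed sequence for each case: P(data | jar A) = (7/10)(1/9)(6/8) = 0.058333; P(data | jar B) = (3/10)(5/9)(2/8) = 0.041667; P(data | jar C) = (6/12)(4/11)(5/10) = 0.090909.
The prior-weighted likelihoods are 3/5 · 0.058333 = 0.035, 1/5 · 0.041667 = 0.0083333, 1/5 · 0.090909 = 0.018182; these sum to 0.061515.
By Bayes' rule, P(jar B | data) = (0.0083333) / (0.061515) = 0.13547.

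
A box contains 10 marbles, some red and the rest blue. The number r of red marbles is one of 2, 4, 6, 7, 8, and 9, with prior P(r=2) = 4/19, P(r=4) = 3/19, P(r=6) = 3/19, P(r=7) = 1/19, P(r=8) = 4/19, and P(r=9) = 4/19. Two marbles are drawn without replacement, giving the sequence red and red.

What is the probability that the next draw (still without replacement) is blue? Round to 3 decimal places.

For each hypothesis, P(data | H) works out to: P(data | r = 2) = (2/10)(1/9) = 1/45; P(data | r = 4) = (4/10)(3/9) = 2/15; P(data | r = 6) = (6/10)(5/9) = 1/3; P(data | r = 7) = (7/10)(6/9) = 7/15; P(data | r = 8) = (8/10)(7/9) = 28/45; P(data | r = 9) = (9/10)(8/9) = 4/5.
The prior-weighted likelihoods are 4/19 · 1/45 = 4/855, 3/19 · 2/15 = 2/95, 3/19 · 1/3 = 1/19, 1/19 · 7/15 = 7/285, 4/19 · 28/45 = 112/855, 4/19 · 4/5 = 16/95; with total 344/855.
Dividing through by the total gives posterior P(r = 2 | data) = 0.011628, P(r = 4 | data) = 0.052326, P(r = 6 | data) = 0.13081, P(r = 7 | data) = 0.061047, P(r = 8 | data) = 0.32558, P(r = 9 | data) = 0.4186.
Averaging over the posterior, P(blue next | data) = (1)(0.011628) + (3/4)(0.052326) + (1/2)(0.13081) + (3/8)(0.061047) + (1/4)(0.32558) + (1/8)(0.4186) = 0.27289.

0.273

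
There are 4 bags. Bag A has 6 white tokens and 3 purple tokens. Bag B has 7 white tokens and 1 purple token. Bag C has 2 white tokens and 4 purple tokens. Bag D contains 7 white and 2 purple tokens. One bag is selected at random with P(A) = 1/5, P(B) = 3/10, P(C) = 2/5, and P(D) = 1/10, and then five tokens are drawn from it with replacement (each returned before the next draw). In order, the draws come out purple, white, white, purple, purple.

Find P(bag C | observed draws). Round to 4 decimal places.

For each hypothesis, P(data | H) works out to: P(data | bag A) = (3/9)(6/9)(6/9)(3/9)(3/9) = 0.016461; P(data | bag B) = (1/8)(7/8)(7/8)(1/8)(1/8) = 0.0014954; P(data | bag C) = (4/6)(2/6)(2/6)(4/6)(4/6) = 0.032922; P(data | bag D) = (2/9)(7/9)(7/9)(2/9)(2/9) = 0.0066386.
Multiplying each by its prior: 1/5 · 0.016461 = 0.0032922, 3/10 · 0.0014954 = 0.00044861, 2/5 · 0.032922 = 0.013169, 1/10 · 0.0066386 = 0.00066386; summing to 0.017573.
So P(bag C | data) = (0.013169) / (0.017573) = 0.74936.

0.7494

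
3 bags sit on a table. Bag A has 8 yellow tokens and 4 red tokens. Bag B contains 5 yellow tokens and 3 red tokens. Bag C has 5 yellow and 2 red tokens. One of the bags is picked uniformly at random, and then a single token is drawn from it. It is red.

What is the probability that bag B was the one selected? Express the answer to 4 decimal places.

0.3772

Under each hypothesis, the probability of this draw is: P(data | bag A) = (4/12) = 1/3; P(data | bag B) = (3/8) = 3/8; P(data | bag C) = (2/7) = 2/7.
Multiplying each by its prior: 1/3 · 1/3 = 1/9, 1/3 · 3/8 = 1/8, 1/3 · 2/7 = 2/21; with total 167/504.
Therefore the posterior P(bag B | data) = (1/8) / (167/504) = 63/167.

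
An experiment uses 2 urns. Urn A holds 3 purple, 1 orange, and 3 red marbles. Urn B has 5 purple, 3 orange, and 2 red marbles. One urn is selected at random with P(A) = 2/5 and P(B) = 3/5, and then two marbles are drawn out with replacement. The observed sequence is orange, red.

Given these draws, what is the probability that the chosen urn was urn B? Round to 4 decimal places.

For each hypothesis, P(data | H) works out to: P(data | urn A) = (1/7)(3/7) = 0.061224; P(data | urn B) = (3/10)(2/10) = 0.06.
The prior-weighted likelihoods are 2/5 · 0.061224 = 0.02449, 3/5 · 0.06 = 0.036; these sum to 0.06049.
So P(urn B | data) = (0.036) / (0.06049) = 0.59514.

0.5951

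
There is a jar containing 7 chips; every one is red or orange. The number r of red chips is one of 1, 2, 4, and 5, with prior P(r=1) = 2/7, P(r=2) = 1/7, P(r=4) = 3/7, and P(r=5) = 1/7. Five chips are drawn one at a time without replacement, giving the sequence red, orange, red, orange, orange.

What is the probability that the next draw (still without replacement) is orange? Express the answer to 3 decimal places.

Compute the likelihood of the observed sequence for each case: P(data | r = 1) = (1/7)(6/6)(0/5) = 0; P(data | r = 2) = (2/7)(5/6)(1/5)(4/4)(3/3) = 1/21; P(data | r = 4) = (4/7)(3/6)(3/5)(2/4)(1/3) = 1/35; P(data | r = 5) = (5/7)(2/6)(4/5)(1/4)(0/3) = 0.
The prior-weighted likelihoods are 2/7 · 0 = 0, 1/7 · 1/21 = 1/147, 3/7 · 1/35 = 3/245, 1/7 · 0 = 0; with total 2/105.
Normalising, the posterior is P(r = 1 | data) = 0, P(r = 2 | data) = 5/14, P(r = 4 | data) = 9/14, P(r = 5 | data) = 0.
So P(orange next | data) = Σ P(orange next | H) P(H | data) = (1)(5/14) + (0)(9/14) = 5/14.

0.357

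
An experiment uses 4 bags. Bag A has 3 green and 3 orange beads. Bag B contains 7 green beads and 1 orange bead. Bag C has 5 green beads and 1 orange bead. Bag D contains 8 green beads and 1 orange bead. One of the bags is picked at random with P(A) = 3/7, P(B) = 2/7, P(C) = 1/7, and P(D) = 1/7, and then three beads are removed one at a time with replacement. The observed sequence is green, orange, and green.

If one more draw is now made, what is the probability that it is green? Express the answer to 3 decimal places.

0.688

For each hypothesis, P(data | H) works out to: P(data | bag A) = (3/6)(3/6)(3/6) = 0.125; P(data | bag B) = (7/8)(1/8)(7/8) = 0.095703; P(data | bag C) = (5/6)(1/6)(5/6) = 0.11574; P(data | bag D) = (8/9)(1/9)(8/9) = 0.087791.
Weighting by the prior gives 3/7 · 0.125 = 0.053571, 2/7 · 0.095703 = 0.027344, 1/7 · 0.11574 = 0.016534, 1/7 · 0.087791 = 0.012542; with total 0.10999.
Normalising, the posterior is P(bag A | data) = 0.48705, P(bag B | data) = 0.2486, P(bag C | data) = 0.15032, P(bag D | data) = 0.11402.
The predictive probability is P(green next | data) = (1/2)(0.48705) + (7/8)(0.2486) + (5/6)(0.15032) + (8/9)(0.11402) = 0.68768.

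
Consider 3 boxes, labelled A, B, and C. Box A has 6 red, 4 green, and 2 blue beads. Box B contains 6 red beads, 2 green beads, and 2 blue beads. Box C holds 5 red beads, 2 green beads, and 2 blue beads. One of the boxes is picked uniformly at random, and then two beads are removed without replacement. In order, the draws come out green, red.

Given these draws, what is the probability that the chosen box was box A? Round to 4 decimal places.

0.4004

For each hypothesis, P(data | H) works out to: P(data | box A) = (4/12)(6/11) = 0.18182; P(data | box B) = (2/10)(6/9) = 0.13333; P(data | box C) = (2/9)(5/8) = 0.13889.
Weighting by the prior gives 1/3 · 0.18182 = 0.060606, 1/3 · 0.13333 = 0.044444, 1/3 · 0.13889 = 0.046296; these sum to 0.15135.
By Bayes' rule, P(box A | data) = (0.060606) / (0.15135) = 0.40044.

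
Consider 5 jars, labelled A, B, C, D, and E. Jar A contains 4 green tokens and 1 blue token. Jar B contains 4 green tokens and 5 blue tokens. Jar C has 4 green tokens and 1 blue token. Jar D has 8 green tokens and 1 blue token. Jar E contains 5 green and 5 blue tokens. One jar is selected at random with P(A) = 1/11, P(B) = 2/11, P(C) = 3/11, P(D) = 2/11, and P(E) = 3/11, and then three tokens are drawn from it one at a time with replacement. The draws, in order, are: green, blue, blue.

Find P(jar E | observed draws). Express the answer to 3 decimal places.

0.469

For each hypothesis, P(data | H) works out to: P(data | jar A) = (4/5)(1/5)(1/5) = 0.032; P(data | jar B) = (4/9)(5/9)(5/9) = 0.13717; P(data | jar C) = (4/5)(1/5)(1/5) = 0.032; P(data | jar D) = (8/9)(1/9)(1/9) = 0.010974; P(data | jar E) = (5/10)(5/10)(5/10) = 0.125.
The prior-weighted likelihoods are 1/11 · 0.032 = 0.0029091, 2/11 · 0.13717 = 0.024941, 3/11 · 0.032 = 0.0087273, 2/11 · 0.010974 = 0.0019953, 3/11 · 0.125 = 0.034091; summing to 0.072663.
By Bayes' rule, P(jar E | data) = (0.034091) / (0.072663) = 0.46916.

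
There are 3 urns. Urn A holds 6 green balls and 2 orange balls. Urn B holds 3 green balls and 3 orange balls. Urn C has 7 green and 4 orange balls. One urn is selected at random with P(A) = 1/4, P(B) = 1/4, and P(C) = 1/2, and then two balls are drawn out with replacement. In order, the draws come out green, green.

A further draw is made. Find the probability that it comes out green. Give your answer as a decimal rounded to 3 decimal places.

Under each hypothesis, the probability of the observed sequence is: P(data | urn A) = (6/8)(6/8) = 0.5625; P(data | urn B) = (3/6)(3/6) = 0.25; P(data | urn C) = (7/11)(7/11) = 0.40496.
Multiplying each by its prior: 1/4 · 0.5625 = 0.14062, 1/4 · 0.25 = 0.0625, 1/2 · 0.40496 = 0.20248; summing to 0.4056.
Dividing through by the total gives posterior P(urn A | data) = 0.3467, P(urn B | data) = 0.15409, P(urn C | data) = 0.4992.
So P(green next | data) = Σ P(green next | H) P(H | data) = (3/4)(0.3467) + (1/2)(0.15409) + (7/11)(0.4992) = 0.65475.

0.655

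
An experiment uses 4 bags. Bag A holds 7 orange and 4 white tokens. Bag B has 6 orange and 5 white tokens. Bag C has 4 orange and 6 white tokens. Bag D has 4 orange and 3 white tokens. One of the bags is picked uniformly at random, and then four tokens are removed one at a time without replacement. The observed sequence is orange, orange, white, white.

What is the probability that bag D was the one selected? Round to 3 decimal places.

For each hypothesis, P(data | H) works out to: P(data | bag A) = (7/11)(6/10)(4/9)(3/8) = 0.063636; P(data | bag B) = (6/11)(5/10)(5/9)(4/8) = 0.075758; P(data | bag C) = (4/10)(3/9)(6/8)(5/7) = 0.071429; P(data | bag D) = (4/7)(3/6)(3/5)(2/4) = 0.085714.
Multiplying each by its prior: 1/4 · 0.063636 = 0.015909, 1/4 · 0.075758 = 0.018939, 1/4 · 0.071429 = 0.017857, 1/4 · 0.085714 = 0.021429; with total 0.074134.
Therefore the posterior P(bag D | data) = (0.021429) / (0.074134) = 0.28905.

0.289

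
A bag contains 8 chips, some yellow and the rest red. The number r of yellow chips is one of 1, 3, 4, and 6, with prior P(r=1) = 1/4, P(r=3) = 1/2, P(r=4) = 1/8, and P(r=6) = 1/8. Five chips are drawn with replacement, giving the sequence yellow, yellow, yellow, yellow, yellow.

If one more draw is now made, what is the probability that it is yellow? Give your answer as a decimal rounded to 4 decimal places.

0.6864

The likelihood of the observed sequence under each hypothesis: P(data | r = 1) = (1/8)(1/8)(1/8)(1/8)(1/8) = 3.0518e-05; P(data | r = 3) = (3/8)(3/8)(3/8)(3/8)(3/8) = 0.0074158; P(data | r = 4) = (4/8)(4/8)(4/8)(4/8)(4/8) = 0.03125; P(data | r = 6) = (6/8)(6/8)(6/8)(6/8)(6/8) = 0.2373.
Multiplying each by its prior: 1/4 · 3.0518e-05 = 7.6294e-06, 1/2 · 0.0074158 = 0.0037079, 1/8 · 0.03125 = 0.0039062, 1/8 · 0.2373 = 0.029663; with total 0.037285.
The posterior is then P(r = 1 | data) = 0.00020462, P(r = 3 | data) = 0.099448, P(r = 4 | data) = 0.10477, P(r = 6 | data) = 0.79558.
The predictive probability is P(yellow next | data) = (1/8)(0.00020462) + (3/8)(0.099448) + (1/2)(0.10477) + (3/4)(0.79558) = 0.68639.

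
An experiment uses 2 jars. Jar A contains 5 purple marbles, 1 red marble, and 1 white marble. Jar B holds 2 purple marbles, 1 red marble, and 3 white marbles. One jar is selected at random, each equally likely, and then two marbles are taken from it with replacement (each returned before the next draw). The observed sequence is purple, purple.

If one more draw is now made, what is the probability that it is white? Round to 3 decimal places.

0.207

Compute the likelihood of the observed sequence for each case: P(data | jar A) = (5/7)(5/7) = 25/49; P(data | jar B) = (2/6)(2/6) = 1/9.
Multiplying each by its prior: 1/2 · 25/49 = 25/98, 1/2 · 1/9 = 1/18; summing to 137/441.
The posterior is then P(jar A | data) = 0.82117, P(jar B | data) = 0.17883.
So P(white next | data) = Σ P(white next | H) P(H | data) = (1/7)(0.82117) + (1/2)(0.17883) = 0.20673.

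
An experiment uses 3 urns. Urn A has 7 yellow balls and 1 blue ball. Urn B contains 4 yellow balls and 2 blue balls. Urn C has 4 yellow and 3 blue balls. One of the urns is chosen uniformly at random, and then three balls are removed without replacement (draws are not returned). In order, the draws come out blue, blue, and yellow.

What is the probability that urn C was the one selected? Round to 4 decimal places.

Compute the likelihood of the observed sequence for each case: P(data | urn A) = (1/8)(0/7) = 0; P(data | urn B) = (2/6)(1/5)(4/4) = 1/15; P(data | urn C) = (3/7)(2/6)(4/5) = 4/35.
The prior-weighted likelihoods are 1/3 · 0 = 0, 1/3 · 1/15 = 1/45, 1/3 · 4/35 = 4/105; with total 19/315.
So P(urn C | data) = (4/105) / (19/315) = 12/19.

0.6316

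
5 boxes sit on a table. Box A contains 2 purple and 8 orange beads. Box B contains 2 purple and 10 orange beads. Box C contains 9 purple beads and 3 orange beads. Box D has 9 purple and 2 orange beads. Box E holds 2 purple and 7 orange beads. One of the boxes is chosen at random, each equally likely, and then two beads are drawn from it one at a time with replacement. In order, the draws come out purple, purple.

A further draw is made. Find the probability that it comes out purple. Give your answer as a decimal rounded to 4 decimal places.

0.7362

The likelihood of the observed sequence under each hypothesis: P(data | box A) = (2/10)(2/10) = 0.04; P(data | box B) = (2/12)(2/12) = 0.027778; P(data | box C) = (9/12)(9/12) = 0.5625; P(data | box D) = (9/11)(9/11) = 0.66942; P(data | box E) = (2/9)(2/9) = 0.049383.
Multiplying each by its prior: 1/5 · 0.04 = 0.008, 1/5 · 0.027778 = 0.0055556, 1/5 · 0.5625 = 0.1125, 1/5 · 0.66942 = 0.13388, 1/5 · 0.049383 = 0.0098765; with total 0.26982.
Normalising, the posterior is P(box A | data) = 0.02965, P(box B | data) = 0.02059, P(box C | data) = 0.41695, P(box D | data) = 0.49621, P(box E | data) = 0.036605.
So P(purple next | data) = Σ P(purple next | H) P(H | data) = (1/5)(0.02965) + (1/6)(0.02059) + (3/4)(0.41695) + (9/11)(0.49621) + (2/9)(0.036605) = 0.73619.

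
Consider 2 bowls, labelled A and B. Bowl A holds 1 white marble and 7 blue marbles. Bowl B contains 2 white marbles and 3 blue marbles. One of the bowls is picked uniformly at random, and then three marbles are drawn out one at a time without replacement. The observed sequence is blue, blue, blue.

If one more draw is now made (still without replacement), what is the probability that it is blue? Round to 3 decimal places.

0.690

Compute the likelihood of the observed sequence for each case: P(data | bowl A) = (7/8)(6/7)(5/6) = 5/8; P(data | bowl B) = (3/5)(2/4)(1/3) = 1/10.
Multiplying each by its prior: 1/2 · 5/8 = 5/16, 1/2 · 1/10 = 1/20; with total 29/80.
The posterior is then P(bowl A | data) = 25/29, P(bowl B | data) = 4/29.
Averaging over the posterior, P(blue next | data) = (4/5)(25/29) + (0)(4/29) = 20/29.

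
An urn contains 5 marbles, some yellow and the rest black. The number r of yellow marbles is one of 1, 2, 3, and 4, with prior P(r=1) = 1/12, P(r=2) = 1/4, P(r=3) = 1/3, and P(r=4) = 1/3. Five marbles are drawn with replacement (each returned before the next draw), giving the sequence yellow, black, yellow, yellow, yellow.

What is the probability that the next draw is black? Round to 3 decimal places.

For each hypothesis, P(data | H) works out to: P(data | r = 1) = (1/5)(4/5)(1/5)(1/5)(1/5) = 0.00128; P(data | r = 2) = (2/5)(3/5)(2/5)(2/5)(2/5) = 0.01536; P(data | r = 3) = (3/5)(2/5)(3/5)(3/5)(3/5) = 0.05184; P(data | r = 4) = (4/5)(1/5)(4/5)(4/5)(4/5) = 0.08192.
Multiplying each by its prior: 1/12 · 0.00128 = 0.00010667, 1/4 · 0.01536 = 0.00384, 1/3 · 0.05184 = 0.01728, 1/3 · 0.08192 = 0.027307; these sum to 0.048533.
Dividing through by the total gives posterior P(r = 1 | data) = 0.0021978, P(r = 2 | data) = 0.079121, P(r = 3 | data) = 0.35604, P(r = 4 | data) = 0.56264.
The predictive probability is P(black next | data) = (4/5)(0.0021978) + (3/5)(0.079121) + (2/5)(0.35604) + (1/5)(0.56264) = 0.30418.

0.304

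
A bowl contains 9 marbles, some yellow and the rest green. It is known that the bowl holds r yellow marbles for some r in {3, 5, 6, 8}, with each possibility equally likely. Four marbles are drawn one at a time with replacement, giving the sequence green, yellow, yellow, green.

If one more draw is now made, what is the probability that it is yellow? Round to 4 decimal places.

Under each hypothesis, the probability of the observed sequence is: P(data | r = 3) = (6/9)(3/9)(3/9)(6/9) = 0.049383; P(data | r = 5) = (4/9)(5/9)(5/9)(4/9) = 0.060966; P(data | r = 6) = (3/9)(6/9)(6/9)(3/9) = 0.049383; P(data | r = 8) = (1/9)(8/9)(8/9)(1/9) = 0.0097546.
Multiplying each by its prior: 1/4 · 0.049383 = 0.012346, 1/4 · 0.060966 = 0.015242, 1/4 · 0.049383 = 0.012346, 1/4 · 0.0097546 = 0.0024387; with total 0.042372.
Dividing through by the total gives posterior P(r = 3 | data) = 0.29137, P(r = 5 | data) = 0.35971, P(r = 6 | data) = 0.29137, P(r = 8 | data) = 0.057554.
So P(yellow next | data) = Σ P(yellow next | H) P(H | data) = (1/3)(0.29137) + (5/9)(0.35971) + (2/3)(0.29137) + (8/9)(0.057554) = 0.54237.

0.5424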